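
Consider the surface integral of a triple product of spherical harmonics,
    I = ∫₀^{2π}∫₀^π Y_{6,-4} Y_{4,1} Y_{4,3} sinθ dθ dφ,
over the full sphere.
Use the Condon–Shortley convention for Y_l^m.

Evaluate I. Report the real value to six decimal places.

-0.030176

m-sum 0 ✓  L=14 even ✓  2≤4≤10 ✓
Π(2lᵢ+1) = 13×9×9 = 1053
triangle coeff Δ(6,4,4) = 1/1261260
Σ_t [2,4]: t=2:+1/4608 t=3:−1/1296 t=4:+1/4608 = -7/20736
(3j)²=20/1287 [(6 4 4; 0 0 0)], sign=-1
Σ_t [4,5]: t=4:+1/34560 t=5:−1/28800 = -1/172800
(3j)²=1/1430 [(6 4 4; -4 1 3)], sign=+1
⇒ 4πI² = 18/1573
I = (-1)√(18/1573/(4π)) = -0.03017637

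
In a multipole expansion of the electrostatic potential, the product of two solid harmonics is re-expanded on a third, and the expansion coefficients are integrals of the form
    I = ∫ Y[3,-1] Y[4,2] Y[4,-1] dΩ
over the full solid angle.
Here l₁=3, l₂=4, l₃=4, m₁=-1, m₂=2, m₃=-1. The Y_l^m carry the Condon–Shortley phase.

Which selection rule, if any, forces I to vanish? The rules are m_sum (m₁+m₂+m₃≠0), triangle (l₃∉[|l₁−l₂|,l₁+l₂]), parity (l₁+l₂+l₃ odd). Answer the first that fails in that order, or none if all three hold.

m₁+m₂+m₃ = -1 + 2 − 1 = 0  ✓
triangle: |3−4|=1 ≤ l₃=4 ≤ 3+4=7  ✓
parity: l₁+l₂+l₃ = 11 is odd  ✗

parity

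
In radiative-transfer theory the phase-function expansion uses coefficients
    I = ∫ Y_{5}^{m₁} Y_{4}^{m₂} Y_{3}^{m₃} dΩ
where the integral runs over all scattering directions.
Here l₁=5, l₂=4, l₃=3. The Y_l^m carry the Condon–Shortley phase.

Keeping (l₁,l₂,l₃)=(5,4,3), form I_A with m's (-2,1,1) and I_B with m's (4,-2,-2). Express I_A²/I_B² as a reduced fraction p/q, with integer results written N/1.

l's match ⇒ only the (l;m) 3-j factors differ between A and B.
A: triangle coeff Δ(5,4,3) = 1/180180; Σ_t [3,5]: t=3:−1/1728 t=4:+1/288 t=5:−1/960 = 1/540; (3j)²=128/6435 [(5 4 3; -2 1 1)], sign=+1
B: triangle coeff Δ(5,4,3) = 1/180180; Σ_t [0,1]: t=0:+1/8640 t=1:−1/2880 = -1/4320; (3j)²=8/429 [(5 4 3; 4 -2 -2)], sign=+1
I_A²/I_B² = (128/6435)/(8/429) = 16/15

16/15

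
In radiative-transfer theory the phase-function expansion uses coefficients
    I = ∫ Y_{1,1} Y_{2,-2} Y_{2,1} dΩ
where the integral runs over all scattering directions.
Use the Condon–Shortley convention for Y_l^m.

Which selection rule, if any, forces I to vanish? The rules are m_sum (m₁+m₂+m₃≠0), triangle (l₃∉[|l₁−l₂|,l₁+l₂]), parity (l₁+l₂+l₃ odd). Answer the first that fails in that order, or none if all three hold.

parity

Σmᵢ = 0  ✓
l₃∈[|l₁−l₂|,l₁+l₂]=[1,3], have l₃=2  ✓
Σlᵢ = 5 ⇒ odd  ✗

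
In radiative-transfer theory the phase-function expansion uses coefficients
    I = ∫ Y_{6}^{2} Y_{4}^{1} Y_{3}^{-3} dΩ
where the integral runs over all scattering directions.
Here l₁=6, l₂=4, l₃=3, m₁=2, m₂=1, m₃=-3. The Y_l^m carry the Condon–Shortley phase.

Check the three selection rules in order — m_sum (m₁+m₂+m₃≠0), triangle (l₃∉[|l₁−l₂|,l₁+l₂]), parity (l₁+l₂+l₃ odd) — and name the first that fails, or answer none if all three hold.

m₁+m₂+m₃ = 2 + 1 − 3 = 0  ✓
triangle: |6−4|=2 ≤ l₃=3 ≤ 6+4=10  ✓
parity: l₁+l₂+l₃ = 13 is odd  ✗

parity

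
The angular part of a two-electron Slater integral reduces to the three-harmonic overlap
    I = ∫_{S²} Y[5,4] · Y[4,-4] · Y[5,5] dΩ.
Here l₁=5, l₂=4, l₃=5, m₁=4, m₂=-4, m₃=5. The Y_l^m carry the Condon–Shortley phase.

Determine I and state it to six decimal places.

0.000000

4 − 4 + 5 = 5 ≠ 0: azimuthal integral kills it; I = 0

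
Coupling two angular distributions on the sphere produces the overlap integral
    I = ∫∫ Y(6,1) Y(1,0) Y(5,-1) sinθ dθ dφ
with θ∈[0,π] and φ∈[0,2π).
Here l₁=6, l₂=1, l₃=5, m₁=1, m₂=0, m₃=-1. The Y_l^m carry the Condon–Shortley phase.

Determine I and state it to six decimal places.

Rules hold: Σm=0, L=12 even, 5≤5≤7.
N = 13·3·11 = 429
Δ = 2!·10!·0!/13! = 1/858
Racah Σ t=1..1: t=1:−1/14400 = -1/14400
⇒ 3j(6 1 5; 0 0 0)² = 6/143, sgn +1
Racah Σ t=1..1: t=1:−1/17280 = -1/17280
⇒ 3j(6 1 5; 1 0 -1)² = 35/858, sgn -1
4πI² = N·(3j₀)²·(3jₘ)² = 105/143
I = -1·√(0.734266/4π) = -0.24172507

-0.241725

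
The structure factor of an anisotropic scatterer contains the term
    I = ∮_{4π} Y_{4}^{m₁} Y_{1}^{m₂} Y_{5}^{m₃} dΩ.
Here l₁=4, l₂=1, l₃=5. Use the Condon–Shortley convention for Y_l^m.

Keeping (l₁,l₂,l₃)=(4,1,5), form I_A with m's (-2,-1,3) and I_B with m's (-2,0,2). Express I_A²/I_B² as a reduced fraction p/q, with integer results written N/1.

4/3

Same 4,1,5: normalisation and zero-m 3j drop out of the ratio.
A: Δ: 0! 8! 2! / 11! → 1/495; sum: t=0:+1/2880 = 1/2880; 3j²(4 1 5; -2 -1 3) = Δ·Π!·Σ² = 28/495  (sign +1)
B: Δ: 0! 8! 2! / 11! → 1/495; sum: t=0:+1/1440 = 1/1440; 3j²(4 1 5; -2 0 2) = Δ·Π!·Σ² = 7/165  (sign -1)
I_A²/I_B² = (28/495)/(7/165) = 4/3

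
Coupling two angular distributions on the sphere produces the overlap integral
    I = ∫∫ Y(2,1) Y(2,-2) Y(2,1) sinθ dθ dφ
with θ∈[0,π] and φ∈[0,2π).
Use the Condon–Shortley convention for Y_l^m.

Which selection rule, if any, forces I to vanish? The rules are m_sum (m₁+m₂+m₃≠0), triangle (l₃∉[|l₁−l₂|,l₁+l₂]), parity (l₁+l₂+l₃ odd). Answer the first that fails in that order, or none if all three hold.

azimuthal sum: 1 − 2 + 1 = 0  ✓
0 ≤ 2 ≤ 4 (triangle on l)  ✓
L = 2 + 2 + 2 = 6 (even)  ✓

none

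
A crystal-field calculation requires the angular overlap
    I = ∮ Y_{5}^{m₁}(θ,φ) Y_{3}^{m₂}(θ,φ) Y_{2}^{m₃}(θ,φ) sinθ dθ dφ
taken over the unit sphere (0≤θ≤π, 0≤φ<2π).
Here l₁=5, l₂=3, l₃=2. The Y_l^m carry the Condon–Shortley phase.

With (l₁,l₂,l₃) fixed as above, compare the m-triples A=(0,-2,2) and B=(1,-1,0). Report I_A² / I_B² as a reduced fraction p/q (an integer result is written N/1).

1/18

l's match ⇒ only the (l;m) 3-j factors differ between A and B.
A: triangle coeff Δ(5,3,2) = 1/2310; Σ_t [1,1]: t=1:−1/2880 = -1/2880; (3j)²=1/462 [(5 3 2; 0 -2 2)], sign=-1
B: triangle coeff Δ(5,3,2) = 1/2310; Σ_t [2,2]: t=2:+1/192 = 1/192; (3j)²=3/77 [(5 3 2; 1 -1 0)], sign=+1
I_A²/I_B² = (1/462)/(3/77) = 1/18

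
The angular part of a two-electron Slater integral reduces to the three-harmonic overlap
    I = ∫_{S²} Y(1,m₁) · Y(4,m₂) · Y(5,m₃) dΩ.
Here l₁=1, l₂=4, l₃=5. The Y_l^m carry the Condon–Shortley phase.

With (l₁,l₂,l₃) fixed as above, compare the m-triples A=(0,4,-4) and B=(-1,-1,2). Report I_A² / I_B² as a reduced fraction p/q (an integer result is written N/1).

l's match ⇒ only the (l;m) 3-j factors differ between A and B.
A: triangle coeff Δ(1,4,5) = 1/495; Σ_t [0,0]: t=0:+1/40320 = 1/40320; (3j)²=1/55 [(1 4 5; 0 4 -4)], sign=-1
B: triangle coeff Δ(1,4,5) = 1/495; Σ_t [0,0]: t=0:+1/1440 = 1/1440; (3j)²=7/165 [(1 4 5; -1 -1 2)], sign=-1
I_A²/I_B² = (1/55)/(7/165) = 3/7

3/7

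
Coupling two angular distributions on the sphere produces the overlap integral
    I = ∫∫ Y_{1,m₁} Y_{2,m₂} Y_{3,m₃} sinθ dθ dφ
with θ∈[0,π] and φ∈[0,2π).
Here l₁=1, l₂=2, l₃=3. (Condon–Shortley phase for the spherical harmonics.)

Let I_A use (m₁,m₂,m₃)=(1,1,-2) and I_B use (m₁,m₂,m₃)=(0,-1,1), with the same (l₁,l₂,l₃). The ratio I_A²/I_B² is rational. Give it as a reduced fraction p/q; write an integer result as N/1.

5/4

Shared (l₁,l₂,l₃)=(1,2,3): N and (l;000)² cancel in I_A²/I_B².
A: Δ = 0!·2!·4!/7! = 1/105; Racah Σ t=0..0: t=0:+1/12 = 1/12; ⇒ 3j(1 2 3; 1 1 -2)² = 2/21, sgn -1
B: Δ = 0!·2!·4!/7! = 1/105; Racah Σ t=0..0: t=0:+1/6 = 1/6; ⇒ 3j(1 2 3; 0 -1 1)² = 8/105, sgn +1
I_A²/I_B² = (2/21)/(8/105) = 5/4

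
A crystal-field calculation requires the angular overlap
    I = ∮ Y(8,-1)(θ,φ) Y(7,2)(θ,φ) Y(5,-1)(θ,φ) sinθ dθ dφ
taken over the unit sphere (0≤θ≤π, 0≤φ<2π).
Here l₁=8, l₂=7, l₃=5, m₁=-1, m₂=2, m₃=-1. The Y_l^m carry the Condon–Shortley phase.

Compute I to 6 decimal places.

m-sum 0 ✓  L=20 even ✓  1≤5≤15 ✓
Π(2lᵢ+1) = 17×15×11 = 2805
triangle coeff Δ(8,7,5) = 1/814773960
Σ_t [3,7]: t=3:−1/87091200 t=4:+1/4976640 t=5:−1/2073600 t=6:+1/4976640 t=7:−1/87091200 = -1/9676800
(3j)²=360/46189 [(8 7 5; 0 0 0)], sign=+1
Σ_t [5,9]: t=5:−1/16588800 t=6:+1/3732480 t=7:−1/5806080 t=8:+1/58060800 t=9:−1/6270566400 = 47/895795200
(3j)²=15463/3325608 [(8 7 5; -1 2 -1)], sign=+1
⇒ 4πI² = 1159725/11408683
I = (+1)√(1159725/11408683/(4π)) = 0.08994040

0.089940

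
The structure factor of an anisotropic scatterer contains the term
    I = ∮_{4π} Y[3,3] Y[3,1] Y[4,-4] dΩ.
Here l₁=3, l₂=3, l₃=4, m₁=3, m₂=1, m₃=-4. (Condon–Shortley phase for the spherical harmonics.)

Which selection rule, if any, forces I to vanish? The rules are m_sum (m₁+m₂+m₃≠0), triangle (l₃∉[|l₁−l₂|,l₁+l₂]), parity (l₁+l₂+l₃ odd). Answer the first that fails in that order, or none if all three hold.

none

m₁+m₂+m₃ = 3 + 1 − 4 = 0  ✓
triangle: |3−3|=0 ≤ l₃=4 ≤ 3+3=6  ✓
parity: l₁+l₂+l₃ = 10 is even  ✓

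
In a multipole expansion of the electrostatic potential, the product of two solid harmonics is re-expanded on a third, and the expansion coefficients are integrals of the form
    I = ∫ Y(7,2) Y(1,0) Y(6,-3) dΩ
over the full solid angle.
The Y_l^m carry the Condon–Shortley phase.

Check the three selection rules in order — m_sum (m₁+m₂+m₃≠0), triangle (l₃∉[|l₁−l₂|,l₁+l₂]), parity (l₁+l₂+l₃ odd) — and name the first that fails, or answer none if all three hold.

m_sum

Σmᵢ = -1  ✗
l₃∈[|l₁−l₂|,l₁+l₂]=[6,8], have l₃=6
Σlᵢ = 14 ⇒ even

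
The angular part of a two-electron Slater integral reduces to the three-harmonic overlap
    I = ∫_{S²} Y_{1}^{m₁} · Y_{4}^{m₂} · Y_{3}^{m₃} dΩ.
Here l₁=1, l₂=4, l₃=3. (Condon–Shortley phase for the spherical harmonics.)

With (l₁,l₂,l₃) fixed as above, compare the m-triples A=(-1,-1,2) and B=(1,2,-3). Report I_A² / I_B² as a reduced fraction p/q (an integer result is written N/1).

3/1

l's match ⇒ only the (l;m) 3-j factors differ between A and B.
A: triangle coeff Δ(1,4,3) = 1/252; Σ_t [2,2]: t=2:+1/240 = 1/240; (3j)²=1/84 [(1 4 3; -1 -1 2)], sign=-1
B: triangle coeff Δ(1,4,3) = 1/252; Σ_t [0,0]: t=0:+1/1440 = 1/1440; (3j)²=1/252 [(1 4 3; 1 2 -3)], sign=+1
I_A²/I_B² = (1/84)/(1/252) = 3/1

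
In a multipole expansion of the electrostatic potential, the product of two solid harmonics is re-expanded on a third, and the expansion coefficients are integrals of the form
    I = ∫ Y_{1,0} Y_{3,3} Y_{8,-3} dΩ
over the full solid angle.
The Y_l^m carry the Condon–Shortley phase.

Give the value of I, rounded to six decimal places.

l₃=8 ∉ [2,4] — triangle fails ⇒ I = 0

0.000000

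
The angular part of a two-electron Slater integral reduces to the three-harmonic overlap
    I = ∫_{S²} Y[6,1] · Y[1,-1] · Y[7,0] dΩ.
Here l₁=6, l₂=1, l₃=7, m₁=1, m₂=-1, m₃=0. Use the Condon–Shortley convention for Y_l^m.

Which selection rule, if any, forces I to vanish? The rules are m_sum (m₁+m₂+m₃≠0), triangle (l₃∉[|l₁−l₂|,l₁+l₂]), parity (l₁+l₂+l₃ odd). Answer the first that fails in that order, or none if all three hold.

none

azimuthal sum: 1 − 1 + 0 = 0  ✓
5 ≤ 7 ≤ 7 (triangle on l)  ✓
L = 6 + 1 + 7 = 14 (even)  ✓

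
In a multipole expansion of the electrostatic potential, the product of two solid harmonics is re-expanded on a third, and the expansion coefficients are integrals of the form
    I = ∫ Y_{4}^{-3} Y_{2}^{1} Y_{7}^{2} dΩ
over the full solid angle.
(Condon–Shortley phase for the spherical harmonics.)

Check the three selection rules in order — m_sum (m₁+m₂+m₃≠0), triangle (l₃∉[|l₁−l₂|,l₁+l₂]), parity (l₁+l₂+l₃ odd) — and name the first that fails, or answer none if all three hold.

azimuthal sum: -3 + 1 + 2 = 0  ✓
2 ≤ 7 ≤ 6 (triangle on l)  ✗
L = 4 + 2 + 7 = 13 (odd)

triangle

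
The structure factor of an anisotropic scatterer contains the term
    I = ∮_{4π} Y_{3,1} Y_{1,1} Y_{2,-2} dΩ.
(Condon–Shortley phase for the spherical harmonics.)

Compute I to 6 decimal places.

-0.082589

Rules hold: Σm=0, L=6 even, 2≤2≤4.
N = 7·3·5 = 105
Δ = 2!·4!·0!/7! = 1/105
Racah Σ t=1..1: t=1:−1/4 = -1/4
⇒ 3j(3 1 2; 0 0 0)² = 3/35, sgn -1
Racah Σ t=2..2: t=2:+1/48 = 1/48
⇒ 3j(3 1 2; 1 1 -2)² = 1/105, sgn +1
4πI² = N·(3j₀)²·(3jₘ)² = 3/35
I = -1·√(0.0857143/4π) = -0.08258890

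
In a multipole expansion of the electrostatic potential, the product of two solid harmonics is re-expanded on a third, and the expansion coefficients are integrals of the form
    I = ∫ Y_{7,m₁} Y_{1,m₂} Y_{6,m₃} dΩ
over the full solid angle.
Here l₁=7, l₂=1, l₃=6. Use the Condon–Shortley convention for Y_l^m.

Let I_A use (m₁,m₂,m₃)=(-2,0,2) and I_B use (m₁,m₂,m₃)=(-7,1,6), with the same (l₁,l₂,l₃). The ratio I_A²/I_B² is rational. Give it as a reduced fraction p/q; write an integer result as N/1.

45/91

l's match ⇒ only the (l;m) 3-j factors differ between A and B.
A: triangle coeff Δ(7,1,6) = 1/1365; Σ_t [1,1]: t=1:−1/967680 = -1/967680; (3j)²=3/91 [(7 1 6; -2 0 2)], sign=-1
B: triangle coeff Δ(7,1,6) = 1/1365; Σ_t [2,2]: t=2:+1/958003200 = 1/958003200; (3j)²=1/15 [(7 1 6; -7 1 6)], sign=+1
I_A²/I_B² = (3/91)/(1/15) = 45/91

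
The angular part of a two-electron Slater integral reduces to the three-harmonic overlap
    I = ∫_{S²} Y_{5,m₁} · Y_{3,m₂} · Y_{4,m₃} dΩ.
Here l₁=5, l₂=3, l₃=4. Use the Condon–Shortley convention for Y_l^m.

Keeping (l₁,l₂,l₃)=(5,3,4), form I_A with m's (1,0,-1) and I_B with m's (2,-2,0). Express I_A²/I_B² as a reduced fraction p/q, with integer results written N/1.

1083/350

Shared (l₁,l₂,l₃)=(5,3,4): N and (l;000)² cancel in I_A²/I_B².
A: Δ = 4!·6!·2!/13! = 1/180180; Racah Σ t=1..3: t=1:−1/432 t=2:+1/192 t=3:−1/1440 = 19/8640; ⇒ 3j(5 3 4; 1 0 -1)² = 361/30030, sgn -1
B: Δ = 4!·6!·2!/13! = 1/180180; Racah Σ t=0..1: t=0:+1/864 t=1:−1/576 = -1/1728; ⇒ 3j(5 3 4; 2 -2 0)² = 5/1287, sgn -1
I_A²/I_B² = (361/30030)/(5/1287) = 1083/350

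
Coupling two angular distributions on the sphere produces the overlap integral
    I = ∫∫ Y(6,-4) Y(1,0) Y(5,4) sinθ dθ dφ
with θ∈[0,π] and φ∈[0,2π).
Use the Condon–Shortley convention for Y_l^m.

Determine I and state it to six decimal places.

0.182727

Rules hold: Σm=0, L=12 even, 5≤5≤7.
N = 13·3·11 = 429
Δ = 2!·10!·0!/13! = 1/858
Racah Σ t=1..1: t=1:−1/14400 = -1/14400
⇒ 3j(6 1 5; 0 0 0)² = 6/143, sgn +1
Racah Σ t=1..1: t=1:−1/362880 = -1/362880
⇒ 3j(6 1 5; -4 0 4)² = 10/429, sgn +1
4πI² = N·(3j₀)²·(3jₘ)² = 60/143
I = +1·√(0.41958/4π) = 0.18272698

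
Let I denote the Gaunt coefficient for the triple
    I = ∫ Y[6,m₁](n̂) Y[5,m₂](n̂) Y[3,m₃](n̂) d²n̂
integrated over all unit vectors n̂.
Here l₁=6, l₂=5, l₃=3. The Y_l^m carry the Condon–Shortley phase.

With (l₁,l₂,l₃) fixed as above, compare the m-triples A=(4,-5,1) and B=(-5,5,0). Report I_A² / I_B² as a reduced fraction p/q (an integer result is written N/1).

l's match ⇒ only the (l;m) 3-j factors differ between A and B.
A: triangle coeff Δ(6,5,3) = 1/675675; Σ_t [0,0]: t=0:+1/322560 = 1/322560; (3j)²=18/1001 [(6 5 3; 4 -5 1)], sign=+1
B: triangle coeff Δ(6,5,3) = 1/675675; Σ_t [8,8]: t=8:+1/483840 = 1/483840; (3j)²=3/91 [(6 5 3; -5 5 0)], sign=-1
I_A²/I_B² = (18/1001)/(3/91) = 6/11

6/11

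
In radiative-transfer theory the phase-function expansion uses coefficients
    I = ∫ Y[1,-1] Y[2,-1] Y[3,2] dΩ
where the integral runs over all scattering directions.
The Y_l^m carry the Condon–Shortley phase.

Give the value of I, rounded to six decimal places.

Checks pass: Σm=0; 6 even; l₃=3∈[1,3].
(2·1+1)(2·2+1)(2·3+1) = 105
Δ: 0! 2! 4! / 7! → 1/105
sum: t=0:+1/4 = 1/4
3j²(1 2 3; 0 0 0) = Δ·Π!·Σ² = 3/35  (sign -1)
sum: t=0:+1/12 = 1/12
3j²(1 2 3; -1 -1 2) = Δ·Π!·Σ² = 2/21  (sign -1)
combine: 4πI² = 105·3/35·2/21 = 6/7
take √, sign +1: I = 0.26116903

0.261169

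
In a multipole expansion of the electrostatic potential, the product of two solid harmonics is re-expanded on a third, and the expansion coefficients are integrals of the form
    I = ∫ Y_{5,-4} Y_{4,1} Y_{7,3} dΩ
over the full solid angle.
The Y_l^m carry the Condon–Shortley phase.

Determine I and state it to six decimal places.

0.167813

Checks pass: Σm=0; 16 even; l₃=7∈[1,9].
(2·5+1)(2·4+1)(2·7+1) = 1485
Δ: 2! 8! 6! / 17! → 1/6126120
sum: t=0:+1/69120 t=1:−1/20736 t=2:+1/69120 = -1/51840
3j²(5 4 7; 0 0 0) = Δ·Π!·Σ² = 280/21879  (sign +1)
sum: t=1:−1/1935360 t=2:+1/362880 = 13/5806080
3j²(5 4 7; -4 1 3) = Δ·Π!·Σ² = 195/10472  (sign +1)
combine: 4πI² = 1485·280/21879·195/10472 = 1125/3179
take √, sign +1: I = 0.16781318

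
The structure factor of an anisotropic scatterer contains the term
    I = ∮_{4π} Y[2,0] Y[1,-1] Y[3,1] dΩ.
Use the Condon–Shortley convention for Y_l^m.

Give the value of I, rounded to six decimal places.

-0.202301

Rules hold: Σm=0, L=6 even, 1≤3≤3.
N = 5·3·7 = 105
Δ = 0!·4!·2!/7! = 1/105
Racah Σ t=0..0: t=0:+1/4 = 1/4
⇒ 3j(2 1 3; 0 0 0)² = 3/35, sgn -1
Racah Σ t=0..0: t=0:+1/8 = 1/8
⇒ 3j(2 1 3; 0 -1 1)² = 2/35, sgn +1
4πI² = N·(3j₀)²·(3jₘ)² = 18/35
I = -1·√(0.514286/4π) = -0.20230066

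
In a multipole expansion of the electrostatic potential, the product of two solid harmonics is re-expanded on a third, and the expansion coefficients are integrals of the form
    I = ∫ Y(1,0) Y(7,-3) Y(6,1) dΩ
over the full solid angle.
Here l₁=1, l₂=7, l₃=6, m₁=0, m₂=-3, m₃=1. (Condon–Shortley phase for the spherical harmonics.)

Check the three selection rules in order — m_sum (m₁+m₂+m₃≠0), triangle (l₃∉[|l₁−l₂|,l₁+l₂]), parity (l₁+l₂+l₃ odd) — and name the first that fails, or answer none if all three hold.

azimuthal sum: 0 − 3 + 1 = -2  ✗
6 ≤ 6 ≤ 8 (triangle on l)
L = 1 + 7 + 6 = 14 (even)

m_sum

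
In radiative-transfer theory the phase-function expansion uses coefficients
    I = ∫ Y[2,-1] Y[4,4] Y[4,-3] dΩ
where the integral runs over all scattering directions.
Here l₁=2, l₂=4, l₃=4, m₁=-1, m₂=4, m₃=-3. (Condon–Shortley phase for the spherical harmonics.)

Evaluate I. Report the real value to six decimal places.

m-sum 0 ✓  L=10 even ✓  2≤4≤6 ✓
Π(2lᵢ+1) = 5×9×9 = 405
triangle coeff Δ(2,4,4) = 1/13860
Σ_t [0,2]: t=0:+1/192 t=1:−1/36 t=2:+1/192 = -5/288
(3j)²=20/693 [(2 4 4; 0 0 0)], sign=-1
Σ_t [2,2]: t=2:+1/1440 = 1/1440
(3j)²=7/165 [(2 4 4; -1 4 -3)], sign=-1
⇒ 4πI² = 60/121
I = (+1)√(60/121/(4π)) = 0.19864517

0.198645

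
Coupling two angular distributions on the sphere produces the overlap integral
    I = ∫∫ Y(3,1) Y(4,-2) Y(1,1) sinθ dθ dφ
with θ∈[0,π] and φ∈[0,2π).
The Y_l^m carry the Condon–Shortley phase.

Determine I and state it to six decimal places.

Rules hold: Σm=0, L=8 even, 1≤1≤7.
N = 7·9·3 = 189
Δ = 6!·0!·2!/9! = 1/252
Racah Σ t=3..3: t=3:−1/36 = -1/36
⇒ 3j(3 4 1; 0 0 0)² = 4/63, sgn +1
Racah Σ t=2..2: t=2:+1/96 = 1/96
⇒ 3j(3 4 1; 1 -2 1)² = 5/84, sgn +1
4πI² = N·(3j₀)²·(3jₘ)² = 5/7
I = +1·√(0.714286/4π) = 0.23841361

0.238414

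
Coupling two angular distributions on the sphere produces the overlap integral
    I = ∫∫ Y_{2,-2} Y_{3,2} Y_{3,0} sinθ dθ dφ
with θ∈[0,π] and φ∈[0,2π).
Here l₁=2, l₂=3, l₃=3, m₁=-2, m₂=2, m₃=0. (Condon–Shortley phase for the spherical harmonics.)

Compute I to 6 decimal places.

-0.188063

m-sum 0 ✓  L=8 even ✓  1≤3≤5 ✓
Π(2lᵢ+1) = 5×7×7 = 245
triangle coeff Δ(2,3,3) = 1/3780
Σ_t [0,2]: t=0:+1/24 t=1:−1/4 t=2:+1/24 = -1/6
(3j)²=4/105 [(2 3 3; 0 0 0)], sign=+1
Σ_t [2,2]: t=2:+1/24 = 1/24
(3j)²=1/21 [(2 3 3; -2 2 0)], sign=-1
⇒ 4πI² = 4/9
I = (-1)√(4/9/(4π)) = -0.18806319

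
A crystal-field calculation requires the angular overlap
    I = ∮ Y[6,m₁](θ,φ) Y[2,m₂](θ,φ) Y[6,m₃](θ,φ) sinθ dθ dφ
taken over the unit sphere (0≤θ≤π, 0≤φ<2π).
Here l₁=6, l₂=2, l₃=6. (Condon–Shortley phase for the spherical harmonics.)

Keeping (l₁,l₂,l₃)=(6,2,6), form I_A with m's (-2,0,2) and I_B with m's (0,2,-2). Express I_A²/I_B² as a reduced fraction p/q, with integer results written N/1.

l's match ⇒ only the (l;m) 3-j factors differ between A and B.
A: triangle coeff Δ(6,2,6) = 1/90090; Σ_t [0,2]: t=0:+1/322560 t=1:−1/30240 t=2:+1/69120 = -1/64512; (3j)²=10/1001 [(6 2 6; -2 0 2)], sign=-1
B: triangle coeff Δ(6,2,6) = 1/90090; Σ_t [2,2]: t=2:+1/69120 = 1/69120; (3j)²=4/143 [(6 2 6; 0 2 -2)], sign=+1
I_A²/I_B² = (10/1001)/(4/143) = 5/14

5/14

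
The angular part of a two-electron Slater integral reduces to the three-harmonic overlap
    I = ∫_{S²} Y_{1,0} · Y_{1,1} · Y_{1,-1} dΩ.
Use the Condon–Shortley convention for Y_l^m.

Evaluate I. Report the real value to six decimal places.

0.000000

l₁+l₂+l₃=3 is odd: 3j(l;000)=0 ⇒ I=0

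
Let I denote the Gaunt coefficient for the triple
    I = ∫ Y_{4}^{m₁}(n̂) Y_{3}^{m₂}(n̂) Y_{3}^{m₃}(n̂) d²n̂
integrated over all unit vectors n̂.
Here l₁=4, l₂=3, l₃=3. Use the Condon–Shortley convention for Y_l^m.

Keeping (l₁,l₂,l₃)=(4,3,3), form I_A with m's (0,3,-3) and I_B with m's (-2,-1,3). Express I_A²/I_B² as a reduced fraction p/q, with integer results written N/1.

l's match ⇒ only the (l;m) 3-j factors differ between A and B.
A: triangle coeff Δ(4,3,3) = 1/34650; Σ_t [4,4]: t=4:+1/1152 = 1/1152; (3j)²=1/154 [(4 3 3; 0 3 -3)], sign=+1
B: triangle coeff Δ(4,3,3) = 1/34650; Σ_t [2,2]: t=2:+1/192 = 1/192; (3j)²=3/77 [(4 3 3; -2 -1 3)], sign=+1
I_A²/I_B² = (1/154)/(3/77) = 1/6

1/6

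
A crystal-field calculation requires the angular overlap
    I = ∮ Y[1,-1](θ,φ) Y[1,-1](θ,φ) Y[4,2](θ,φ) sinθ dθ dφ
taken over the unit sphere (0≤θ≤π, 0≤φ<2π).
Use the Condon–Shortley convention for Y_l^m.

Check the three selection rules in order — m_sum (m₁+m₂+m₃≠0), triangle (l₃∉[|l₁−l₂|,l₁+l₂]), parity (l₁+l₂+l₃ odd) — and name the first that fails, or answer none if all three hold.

Σmᵢ = 0  ✓
l₃∈[|l₁−l₂|,l₁+l₂]=[0,2], have l₃=4  ✗
Σlᵢ = 6 ⇒ even

triangle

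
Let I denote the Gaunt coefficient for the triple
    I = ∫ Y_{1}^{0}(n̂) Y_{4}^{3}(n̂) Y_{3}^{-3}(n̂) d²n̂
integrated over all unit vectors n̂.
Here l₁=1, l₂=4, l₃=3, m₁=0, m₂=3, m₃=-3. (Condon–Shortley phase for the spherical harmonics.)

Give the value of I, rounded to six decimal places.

m-sum 0 ✓  L=8 even ✓  3≤3≤5 ✓
Π(2lᵢ+1) = 3×9×7 = 189
triangle coeff Δ(1,4,3) = 1/252
Σ_t [1,1]: t=1:−1/36 = -1/36
(3j)²=4/63 [(1 4 3; 0 0 0)], sign=+1
Σ_t [1,1]: t=1:−1/720 = -1/720
(3j)²=1/36 [(1 4 3; 0 3 -3)], sign=-1
⇒ 4πI² = 1/3
I = (-1)√(1/3/(4π)) = -0.16286750

-0.162868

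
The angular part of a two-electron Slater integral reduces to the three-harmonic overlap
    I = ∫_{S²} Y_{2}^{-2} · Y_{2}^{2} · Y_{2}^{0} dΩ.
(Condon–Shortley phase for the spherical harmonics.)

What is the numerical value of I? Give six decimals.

Checks pass: Σm=0; 6 even; l₃=2∈[0,4].
(2·2+1)(2·2+1)(2·2+1) = 125
Δ: 2! 2! 2! / 7! → 1/630
sum: t=0:+1/8 t=1:−1/1 t=2:+1/8 = -3/4
3j²(2 2 2; 0 0 0) = Δ·Π!·Σ² = 2/35  (sign -1)
sum: t=2:+1/8 = 1/8
3j²(2 2 2; -2 2 0) = Δ·Π!·Σ² = 2/35  (sign +1)
combine: 4πI² = 125·2/35·2/35 = 20/49
take √, sign -1: I = -0.18022375

-0.180224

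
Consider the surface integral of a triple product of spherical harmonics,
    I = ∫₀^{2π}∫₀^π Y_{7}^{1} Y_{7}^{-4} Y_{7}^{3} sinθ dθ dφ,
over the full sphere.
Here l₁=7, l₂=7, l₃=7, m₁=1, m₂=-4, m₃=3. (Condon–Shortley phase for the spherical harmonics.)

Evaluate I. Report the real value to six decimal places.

0.000000

Σlᵢ=21 odd — θ-integrand is odd under cosθ→−cosθ; I=0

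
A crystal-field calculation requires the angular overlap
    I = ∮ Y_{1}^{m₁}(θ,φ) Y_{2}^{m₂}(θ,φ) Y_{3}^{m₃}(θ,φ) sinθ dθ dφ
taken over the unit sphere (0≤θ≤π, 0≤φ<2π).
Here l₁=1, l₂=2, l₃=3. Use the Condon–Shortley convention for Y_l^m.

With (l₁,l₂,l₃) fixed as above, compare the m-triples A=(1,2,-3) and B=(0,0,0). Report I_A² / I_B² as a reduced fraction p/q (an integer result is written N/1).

Same 1,2,3: normalisation and zero-m 3j drop out of the ratio.
A: Δ: 0! 2! 4! / 7! → 1/105; sum: t=0:+1/48 = 1/48; 3j²(1 2 3; 1 2 -3) = Δ·Π!·Σ² = 1/7  (sign +1)
B: Δ: 0! 2! 4! / 7! → 1/105; sum: t=0:+1/4 = 1/4; 3j²(1 2 3; 0 0 0) = Δ·Π!·Σ² = 3/35  (sign -1)
I_A²/I_B² = (1/7)/(3/35) = 5/3

5/3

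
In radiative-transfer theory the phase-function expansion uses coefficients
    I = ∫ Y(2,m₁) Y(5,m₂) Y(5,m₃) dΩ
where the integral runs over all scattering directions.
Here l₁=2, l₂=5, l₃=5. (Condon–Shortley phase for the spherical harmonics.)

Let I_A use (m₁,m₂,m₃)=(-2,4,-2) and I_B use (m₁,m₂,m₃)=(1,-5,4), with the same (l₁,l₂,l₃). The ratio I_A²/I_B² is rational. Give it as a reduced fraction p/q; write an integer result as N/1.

8/15

Same 2,5,5: normalisation and zero-m 3j drop out of the ratio.
A: Δ: 2! 2! 8! / 13! → 1/38610; sum: t=2:+1/20160 = 1/20160; 3j²(2 5 5; -2 4 -2) = Δ·Π!·Σ² = 12/715  (sign -1)
B: Δ: 2! 2! 8! / 13! → 1/38610; sum: t=0:+1/80640 = 1/80640; 3j²(2 5 5; 1 -5 4) = Δ·Π!·Σ² = 9/286  (sign -1)
I_A²/I_B² = (12/715)/(9/286) = 8/15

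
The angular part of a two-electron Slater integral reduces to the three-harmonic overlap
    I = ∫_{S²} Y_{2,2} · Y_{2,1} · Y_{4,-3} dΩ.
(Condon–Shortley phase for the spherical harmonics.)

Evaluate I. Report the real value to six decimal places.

-0.238414

Checks pass: Σm=0; 8 even; l₃=4∈[0,4].
(2·2+1)(2·2+1)(2·4+1) = 225
Δ: 0! 4! 4! / 9! → 1/630
sum: t=0:+1/16 = 1/16
3j²(2 2 4; 0 0 0) = Δ·Π!·Σ² = 2/35  (sign +1)
sum: t=0:+1/144 = 1/144
3j²(2 2 4; 2 1 -3) = Δ·Π!·Σ² = 1/18  (sign -1)
combine: 4πI² = 225·2/35·1/18 = 5/7
take √, sign -1: I = -0.23841361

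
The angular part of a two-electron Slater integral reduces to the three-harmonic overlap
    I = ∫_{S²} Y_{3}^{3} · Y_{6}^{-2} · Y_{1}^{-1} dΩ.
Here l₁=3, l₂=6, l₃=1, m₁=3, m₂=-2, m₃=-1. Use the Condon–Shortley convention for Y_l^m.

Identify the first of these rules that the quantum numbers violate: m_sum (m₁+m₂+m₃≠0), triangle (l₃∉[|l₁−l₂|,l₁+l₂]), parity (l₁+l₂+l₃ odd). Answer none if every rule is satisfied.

azimuthal sum: 3 − 2 − 1 = 0  ✓
3 ≤ 1 ≤ 9 (triangle on l)  ✗
L = 3 + 6 + 1 = 10 (even)

triangle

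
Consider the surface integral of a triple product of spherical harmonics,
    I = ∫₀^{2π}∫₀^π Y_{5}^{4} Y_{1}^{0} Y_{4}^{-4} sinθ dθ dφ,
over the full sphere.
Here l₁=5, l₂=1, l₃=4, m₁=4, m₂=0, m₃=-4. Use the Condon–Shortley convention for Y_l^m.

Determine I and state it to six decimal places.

0.147319

Rules hold: Σm=0, L=10 even, 4≤4≤6.
N = 11·3·9 = 297
Δ = 2!·8!·0!/11! = 1/495
Racah Σ t=1..1: t=1:−1/576 = -1/576
⇒ 3j(5 1 4; 0 0 0)² = 5/99, sgn -1
Racah Σ t=1..1: t=1:−1/40320 = -1/40320
⇒ 3j(5 1 4; 4 0 -4)² = 1/55, sgn -1
4πI² = N·(3j₀)²·(3jₘ)² = 3/11
I = +1·√(0.272727/4π) = 0.14731920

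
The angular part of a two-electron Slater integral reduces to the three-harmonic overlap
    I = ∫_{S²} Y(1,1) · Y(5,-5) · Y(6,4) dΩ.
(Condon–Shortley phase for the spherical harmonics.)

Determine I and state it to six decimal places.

0.040859

Checks pass: Σm=0; 12 even; l₃=6∈[4,6].
(2·1+1)(2·5+1)(2·6+1) = 429
Δ: 0! 2! 10! / 13! → 1/858
sum: t=0:+1/14400 = 1/14400
3j²(1 5 6; 0 0 0) = Δ·Π!·Σ² = 6/143  (sign +1)
sum: t=0:+1/7257600 = 1/7257600
3j²(1 5 6; 1 -5 4) = Δ·Π!·Σ² = 1/858  (sign +1)
combine: 4πI² = 429·6/143·1/858 = 3/143
take √, sign +1: I = 0.04085899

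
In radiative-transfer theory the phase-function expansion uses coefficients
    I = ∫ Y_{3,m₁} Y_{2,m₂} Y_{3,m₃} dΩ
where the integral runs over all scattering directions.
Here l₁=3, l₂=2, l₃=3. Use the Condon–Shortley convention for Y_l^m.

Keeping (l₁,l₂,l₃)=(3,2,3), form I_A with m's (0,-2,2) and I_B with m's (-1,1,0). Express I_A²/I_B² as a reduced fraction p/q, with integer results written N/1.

10/1

l's match ⇒ only the (l;m) 3-j factors differ between A and B.
A: triangle coeff Δ(3,2,3) = 1/3780; Σ_t [0,0]: t=0:+1/24 = 1/24; (3j)²=1/21 [(3 2 3; 0 -2 2)], sign=-1
B: triangle coeff Δ(3,2,3) = 1/3780; Σ_t [1,2]: t=1:−1/12 t=2:+1/8 = 1/24; (3j)²=1/210 [(3 2 3; -1 1 0)], sign=-1
I_A²/I_B² = (1/21)/(1/210) = 10/1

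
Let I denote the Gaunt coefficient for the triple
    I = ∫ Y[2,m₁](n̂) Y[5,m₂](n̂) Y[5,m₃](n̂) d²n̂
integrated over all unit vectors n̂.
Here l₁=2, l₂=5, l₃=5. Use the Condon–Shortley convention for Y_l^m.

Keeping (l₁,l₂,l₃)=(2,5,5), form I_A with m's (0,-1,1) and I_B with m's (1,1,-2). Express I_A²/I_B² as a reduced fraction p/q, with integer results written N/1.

l's match ⇒ only the (l;m) 3-j factors differ between A and B.
A: triangle coeff Δ(2,5,5) = 1/38610; Σ_t [0,2]: t=0:+1/2304 t=1:−1/720 t=2:+1/5760 = -1/1280; (3j)²=27/1430 [(2 5 5; 0 -1 1)], sign=-1
B: triangle coeff Δ(2,5,5) = 1/38610; Σ_t [0,1]: t=0:+1/2880 t=1:−1/1440 = -1/2880; (3j)²=7/715 [(2 5 5; 1 1 -2)], sign=+1
I_A²/I_B² = (27/1430)/(7/715) = 27/14

27/14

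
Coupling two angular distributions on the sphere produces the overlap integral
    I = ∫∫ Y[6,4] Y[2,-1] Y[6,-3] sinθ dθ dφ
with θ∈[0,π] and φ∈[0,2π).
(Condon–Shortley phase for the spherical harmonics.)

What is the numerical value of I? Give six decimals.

Rules hold: Σm=0, L=14 even, 4≤6≤8.
N = 13·5·13 = 845
Δ = 2!·10!·2!/15! = 1/90090
Racah Σ t=0..2: t=0:+1/69120 t=1:−1/14400 t=2:+1/69120 = -7/172800
⇒ 3j(6 2 6; 0 0 0)² = 14/715, sgn -1
Racah Σ t=0..1: t=0:+1/161280 t=1:−1/725760 = 1/207360
⇒ 3j(6 2 6; 4 -1 -3)² = 7/286, sgn -1
4πI² = N·(3j₀)²·(3jₘ)² = 49/121
I = +1·√(0.404959/4π) = 0.17951487

0.179515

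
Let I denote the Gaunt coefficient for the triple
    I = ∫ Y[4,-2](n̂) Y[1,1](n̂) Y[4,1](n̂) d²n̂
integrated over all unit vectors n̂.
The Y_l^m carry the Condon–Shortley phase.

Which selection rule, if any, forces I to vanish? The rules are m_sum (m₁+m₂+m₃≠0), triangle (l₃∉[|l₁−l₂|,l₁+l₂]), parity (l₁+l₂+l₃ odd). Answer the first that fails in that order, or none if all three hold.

parity

Σmᵢ = 0  ✓
l₃∈[|l₁−l₂|,l₁+l₂]=[3,5], have l₃=4  ✓
Σlᵢ = 9 ⇒ odd  ✗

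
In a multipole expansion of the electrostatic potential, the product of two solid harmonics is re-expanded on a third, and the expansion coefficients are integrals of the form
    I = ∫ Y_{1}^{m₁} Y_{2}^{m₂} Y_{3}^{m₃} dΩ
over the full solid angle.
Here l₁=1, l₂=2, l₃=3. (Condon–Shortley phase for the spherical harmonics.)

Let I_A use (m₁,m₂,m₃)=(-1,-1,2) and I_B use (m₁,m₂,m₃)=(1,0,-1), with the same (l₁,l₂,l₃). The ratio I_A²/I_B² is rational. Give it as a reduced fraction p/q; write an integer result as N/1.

l's match ⇒ only the (l;m) 3-j factors differ between A and B.
A: triangle coeff Δ(1,2,3) = 1/105; Σ_t [0,0]: t=0:+1/12 = 1/12; (3j)²=2/21 [(1 2 3; -1 -1 2)], sign=-1
B: triangle coeff Δ(1,2,3) = 1/105; Σ_t [0,0]: t=0:+1/8 = 1/8; (3j)²=2/35 [(1 2 3; 1 0 -1)], sign=+1
I_A²/I_B² = (2/21)/(2/35) = 5/3

5/3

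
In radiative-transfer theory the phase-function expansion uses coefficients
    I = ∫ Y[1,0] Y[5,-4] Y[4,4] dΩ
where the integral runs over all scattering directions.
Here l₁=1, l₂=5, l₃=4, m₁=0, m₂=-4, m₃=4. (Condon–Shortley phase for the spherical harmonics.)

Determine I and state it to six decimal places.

0.147319

Rules hold: Σm=0, L=10 even, 4≤4≤6.
N = 3·11·9 = 297
Δ = 2!·0!·8!/11! = 1/495
Racah Σ t=1..1: t=1:−1/576 = -1/576
⇒ 3j(1 5 4; 0 0 0)² = 5/99, sgn -1
Racah Σ t=1..1: t=1:−1/40320 = -1/40320
⇒ 3j(1 5 4; 0 -4 4)² = 1/55, sgn -1
4πI² = N·(3j₀)²·(3jₘ)² = 3/11
I = +1·√(0.272727/4π) = 0.14731920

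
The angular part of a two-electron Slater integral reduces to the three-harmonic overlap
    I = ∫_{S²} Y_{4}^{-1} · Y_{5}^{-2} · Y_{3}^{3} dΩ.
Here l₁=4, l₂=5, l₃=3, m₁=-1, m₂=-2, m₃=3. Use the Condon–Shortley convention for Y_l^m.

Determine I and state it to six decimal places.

-0.179179

Rules hold: Σm=0, L=12 even, 1≤3≤9.
N = 9·11·7 = 693
Δ = 6!·2!·4!/13! = 1/180180
Racah Σ t=2..4: t=2:+1/576 t=3:−1/144 t=4:+1/576 = -1/288
⇒ 3j(4 5 3; 0 0 0)² = 20/1001, sgn +1
Racah Σ t=3..3: t=3:−1/1728 = -1/1728
⇒ 3j(4 5 3; -1 -2 3)² = 25/858, sgn -1
4πI² = N·(3j₀)²·(3jₘ)² = 750/1859
I = -1·√(0.403443/4π) = -0.17917854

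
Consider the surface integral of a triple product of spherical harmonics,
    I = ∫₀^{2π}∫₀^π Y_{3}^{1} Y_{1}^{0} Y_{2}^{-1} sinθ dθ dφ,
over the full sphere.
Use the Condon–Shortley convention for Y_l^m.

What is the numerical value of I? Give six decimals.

-0.233597

m-sum 0 ✓  L=6 even ✓  2≤2≤4 ✓
Π(2lᵢ+1) = 7×3×5 = 105
triangle coeff Δ(3,1,2) = 1/105
Σ_t [1,1]: t=1:−1/4 = -1/4
(3j)²=3/35 [(3 1 2; 0 0 0)], sign=-1
Σ_t [1,1]: t=1:−1/6 = -1/6
(3j)²=8/105 [(3 1 2; 1 0 -1)], sign=+1
⇒ 4πI² = 24/35
I = (-1)√(24/35/(4π)) = -0.23359668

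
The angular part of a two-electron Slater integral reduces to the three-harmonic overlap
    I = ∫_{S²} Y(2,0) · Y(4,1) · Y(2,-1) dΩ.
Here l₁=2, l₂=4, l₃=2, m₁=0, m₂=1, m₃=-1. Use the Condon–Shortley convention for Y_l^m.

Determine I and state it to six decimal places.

m-sum 0 ✓  L=8 even ✓  2≤2≤6 ✓
Π(2lᵢ+1) = 5×9×5 = 225
triangle coeff Δ(2,4,2) = 1/630
Σ_t [2,2]: t=2:+1/16 = 1/16
(3j)²=2/35 [(2 4 2; 0 0 0)], sign=+1
Σ_t [2,2]: t=2:+1/24 = 1/24
(3j)²=1/21 [(2 4 2; 0 1 -1)], sign=-1
⇒ 4πI² = 30/49
I = (-1)√(30/49/(4π)) = -0.22072812

-0.220728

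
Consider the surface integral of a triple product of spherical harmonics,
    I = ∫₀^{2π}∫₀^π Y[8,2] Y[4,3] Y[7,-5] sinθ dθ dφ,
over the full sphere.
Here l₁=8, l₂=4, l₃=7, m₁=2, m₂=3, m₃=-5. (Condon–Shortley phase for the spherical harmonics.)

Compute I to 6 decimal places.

0.000000

l₁+l₂+l₃=19 is odd: 3j(l;000)=0 ⇒ I=0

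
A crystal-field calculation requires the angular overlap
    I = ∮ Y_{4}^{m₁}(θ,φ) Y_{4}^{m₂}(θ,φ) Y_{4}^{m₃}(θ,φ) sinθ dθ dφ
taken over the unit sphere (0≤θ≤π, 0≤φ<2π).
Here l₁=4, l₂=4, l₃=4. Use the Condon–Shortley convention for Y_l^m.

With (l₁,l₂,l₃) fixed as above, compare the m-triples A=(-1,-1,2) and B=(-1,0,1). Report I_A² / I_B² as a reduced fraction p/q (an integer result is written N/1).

40/9

Same 4,4,4: normalisation and zero-m 3j drop out of the ratio.
A: Δ: 4! 4! 4! / 13! → 1/450450; sum: t=1:−1/576 t=2:+1/144 t=3:−1/576 = 1/288; 3j²(4 4 4; -1 -1 2) = Δ·Π!·Σ² = 20/1001  (sign +1)
B: Δ: 4! 4! 4! / 13! → 1/450450; sum: t=1:−1/864 t=2:+1/96 t=3:−1/144 t=4:+1/3456 = 1/384; 3j²(4 4 4; -1 0 1) = Δ·Π!·Σ² = 9/2002  (sign -1)
I_A²/I_B² = (20/1001)/(9/2002) = 40/9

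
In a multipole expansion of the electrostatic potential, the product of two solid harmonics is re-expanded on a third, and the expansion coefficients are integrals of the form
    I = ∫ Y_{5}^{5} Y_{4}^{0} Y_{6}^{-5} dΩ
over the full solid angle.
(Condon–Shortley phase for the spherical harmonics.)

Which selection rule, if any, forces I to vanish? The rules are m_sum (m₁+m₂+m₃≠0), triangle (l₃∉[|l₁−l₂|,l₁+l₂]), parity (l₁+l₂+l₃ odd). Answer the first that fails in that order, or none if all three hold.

parity

Σmᵢ = 0  ✓
l₃∈[|l₁−l₂|,l₁+l₂]=[1,9], have l₃=6  ✓
Σlᵢ = 15 ⇒ odd  ✗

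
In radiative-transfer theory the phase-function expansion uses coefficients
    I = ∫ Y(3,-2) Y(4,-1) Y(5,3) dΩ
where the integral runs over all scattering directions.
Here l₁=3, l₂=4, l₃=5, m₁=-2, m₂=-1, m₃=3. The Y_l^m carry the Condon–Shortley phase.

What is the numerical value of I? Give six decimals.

-0.035836

Rules hold: Σm=0, L=12 even, 1≤5≤7.
N = 7·9·11 = 693
Δ = 2!·4!·6!/13! = 1/180180
Racah Σ t=0..2: t=0:+1/576 t=1:−1/144 t=2:+1/576 = -1/288
⇒ 3j(3 4 5; 0 0 0)² = 20/1001, sgn +1
Racah Σ t=1..2: t=1:−1/1152 t=2:+1/1440 = -1/5760
⇒ 3j(3 4 5; -2 -1 3)² = 1/858, sgn -1
4πI² = N·(3j₀)²·(3jₘ)² = 30/1859
I = -1·√(0.0161377/4π) = -0.03583571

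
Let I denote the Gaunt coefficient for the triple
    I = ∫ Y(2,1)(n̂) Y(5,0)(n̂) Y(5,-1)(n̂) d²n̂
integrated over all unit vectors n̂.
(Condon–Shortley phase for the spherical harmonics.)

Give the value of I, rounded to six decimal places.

-0.036166

Checks pass: Σm=0; 12 even; l₃=5∈[3,7].
(2·2+1)(2·5+1)(2·5+1) = 605
Δ: 2! 2! 8! / 13! → 1/38610
sum: t=0:+1/2880 t=1:−1/576 t=2:+1/2880 = -1/960
3j²(2 5 5; 0 0 0) = Δ·Π!·Σ² = 10/429  (sign +1)
sum: t=0:+1/1440 t=1:−1/1152 = -1/5760
3j²(2 5 5; 1 0 -1) = Δ·Π!·Σ² = 1/858  (sign -1)
combine: 4πI² = 605·10/429·1/858 = 25/1521
take √, sign -1: I = -0.03616600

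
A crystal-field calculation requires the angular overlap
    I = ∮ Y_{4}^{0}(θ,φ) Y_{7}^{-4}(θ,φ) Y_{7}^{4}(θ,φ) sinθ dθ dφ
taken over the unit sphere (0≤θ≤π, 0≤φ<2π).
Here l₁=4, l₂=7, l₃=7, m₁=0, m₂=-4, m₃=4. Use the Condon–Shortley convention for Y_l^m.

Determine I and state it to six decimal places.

-0.116089

Rules hold: Σm=0, L=18 even, 3≤7≤11.
N = 9·15·15 = 2025
Δ = 4!·4!·10!/19! = 1/58198140
Racah Σ t=0..4: t=0:+1/17418240 t=1:−1/622080 t=2:+1/230400 t=3:−1/622080 t=4:+1/17418240 = 1/806400
⇒ 3j(4 7 7; 0 0 0)² = 2268/230945, sgn -1
Racah Σ t=0..3: t=0:+1/17418240 t=1:−1/2903040 t=2:+1/5806080 t=3:−1/130636800 = -1/8164800
⇒ 3j(4 7 7; 0 -4 4)² = 11264/1322685, sgn +1
4πI² = N·(3j₀)²·(3jₘ)² = 2985984/17631601
I = -1·√(0.169354/4π) = -0.11608950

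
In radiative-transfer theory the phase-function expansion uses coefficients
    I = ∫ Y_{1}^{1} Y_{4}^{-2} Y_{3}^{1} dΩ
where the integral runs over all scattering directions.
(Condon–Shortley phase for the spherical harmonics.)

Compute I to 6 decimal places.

0.238414

Rules hold: Σm=0, L=8 even, 3≤3≤5.
N = 3·9·7 = 189
Δ = 2!·0!·6!/9! = 1/252
Racah Σ t=1..1: t=1:−1/36 = -1/36
⇒ 3j(1 4 3; 0 0 0)² = 4/63, sgn +1
Racah Σ t=0..0: t=0:+1/96 = 1/96
⇒ 3j(1 4 3; 1 -2 1)² = 5/84, sgn +1
4πI² = N·(3j₀)²·(3jₘ)² = 5/7
I = +1·√(0.714286/4π) = 0.23841361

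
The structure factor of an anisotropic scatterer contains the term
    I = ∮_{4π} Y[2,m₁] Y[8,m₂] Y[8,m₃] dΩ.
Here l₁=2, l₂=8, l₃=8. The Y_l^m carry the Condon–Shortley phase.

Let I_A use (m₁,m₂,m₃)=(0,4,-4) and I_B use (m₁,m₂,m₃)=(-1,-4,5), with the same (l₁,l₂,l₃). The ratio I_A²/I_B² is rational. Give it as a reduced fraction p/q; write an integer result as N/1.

32/351

Same 2,8,8: normalisation and zero-m 3j drop out of the ratio.
A: Δ: 2! 2! 14! / 19! → 1/348840; sum: t=0:+1/3832012800 t=1:−1/239500800 t=2:+1/348364800 = -1/958003200; 3j²(2 8 8; 0 4 -4) = Δ·Π!·Σ² = 8/4845  (sign -1)
B: Δ: 2! 2! 14! / 19! → 1/348840; sum: t=1:−1/479001600 t=2:+1/1916006400 = -1/638668800; 3j²(2 8 8; -1 -4 5) = Δ·Π!·Σ² = 117/6460  (sign +1)
I_A²/I_B² = (8/4845)/(117/6460) = 32/351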